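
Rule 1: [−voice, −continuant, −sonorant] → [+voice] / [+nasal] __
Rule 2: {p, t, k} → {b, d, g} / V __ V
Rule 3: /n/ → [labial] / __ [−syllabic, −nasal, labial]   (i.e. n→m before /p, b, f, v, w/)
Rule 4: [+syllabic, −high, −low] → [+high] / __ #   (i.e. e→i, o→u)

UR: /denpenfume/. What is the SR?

dembemfumi

Rule 1 (post-nasal voicing): /p/ is a voiceless stop immediately after the nasal /n/, so it voices to [b]. /denpenfume/ → denbenfume.
Rule 2 (intervocalic voicing): no segment meets the environment; /denbenfume/ is unchanged.
Rule 3 (nasal place assimilation): /n/ precedes the labial consonant /b/, so it assimilates in place to [m]. /n/ precedes the labial consonant /f/, so it assimilates in place to [m]. /denbenfume/ → dembemfume.
Rule 4 (final vowel raising): /e/ is a mid vowel in word-final position, so it raises to [i]. /dembemfume/ → dembemfumi.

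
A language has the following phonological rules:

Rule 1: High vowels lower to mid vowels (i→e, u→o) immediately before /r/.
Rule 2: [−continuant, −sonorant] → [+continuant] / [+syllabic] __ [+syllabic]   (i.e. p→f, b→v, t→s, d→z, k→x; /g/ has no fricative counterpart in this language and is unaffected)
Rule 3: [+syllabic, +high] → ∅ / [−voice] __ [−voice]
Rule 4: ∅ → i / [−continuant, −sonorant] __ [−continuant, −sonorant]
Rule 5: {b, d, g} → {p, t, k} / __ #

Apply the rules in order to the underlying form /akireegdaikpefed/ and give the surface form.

axereegidaikipefet

Rule 1 (pre-rhotic lowering): /i/ is a high vowel immediately before /r/, so it lowers to [e]. /akireegdaikpefed/ → akereegdaikpefed.
Rule 2 (intervocalic spirantization): /k/ is a stop between vowels /a/ and /e/, so it spirantizes to the fricative [x]. /akereegdaikpefed/ → axereegdaikpefed.
Rule 3 (high vowel syncope): no segment meets the environment; /axereegdaikpefed/ is unchanged.
Rule 4 (stop-cluster i-epenthesis): /g/ and /d/ form a stop–stop cluster, so [i] is inserted between them. /k/ and /p/ form a stop–stop cluster, so [i] is inserted between them. /axereegdaikpefed/ → axereegidaikipefed.
Rule 5 (final devoicing): /d/ is a voiced stop in word-final position, so it devoices to [t]. /axereegidaikipefed/ → axereegidaikipefet.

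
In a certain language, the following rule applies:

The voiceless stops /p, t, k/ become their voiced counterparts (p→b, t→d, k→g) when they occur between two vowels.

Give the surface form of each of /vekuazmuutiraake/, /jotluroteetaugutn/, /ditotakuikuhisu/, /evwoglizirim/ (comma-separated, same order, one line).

/vekuazmuutiraake/: /k/ is a voiceless stop between vowels /e/ and /u/, so it voices to [g]. /t/ is a voiceless stop between vowels /u/ and /i/, so it voices to [d]. /k/ is a voiceless stop between vowels /a/ and /e/, so it voices to [g]. → [veguazmuudiraage].
/jotluroteetaugutn/: /t/ is a voiceless stop between vowels /o/ and /e/, so it voices to [d]. /t/ is a voiceless stop between vowels /e/ and /a/, so it voices to [d]. → [jotlurodeedaugutn].
/ditotakuikuhisu/: /t/ is a voiceless stop between vowels /i/ and /o/, so it voices to [d]. /t/ is a voiceless stop between vowels /o/ and /a/, so it voices to [d]. /k/ is a voiceless stop between vowels /a/ and /u/, so it voices to [g]. /k/ is a voiceless stop between vowels /i/ and /u/, so it voices to [g]. → [didodaguiguhisu].
/evwoglizirim/: the rule's environment is not met; surfaces unchanged as [evwoglizirim].

veguazmuudiraage, jotlurodeedaugutn, didodaguiguhisu, evwoglizirim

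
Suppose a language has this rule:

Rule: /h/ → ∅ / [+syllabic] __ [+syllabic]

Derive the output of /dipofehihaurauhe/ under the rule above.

/h/ occurs between vowels /e/ and /i/, so it deletes.
/h/ occurs between vowels /i/ and /a/, so it deletes.
/h/ occurs between vowels /u/ and /e/, so it deletes.
Surface form: [dipofeiauraue].

dipofeiauraue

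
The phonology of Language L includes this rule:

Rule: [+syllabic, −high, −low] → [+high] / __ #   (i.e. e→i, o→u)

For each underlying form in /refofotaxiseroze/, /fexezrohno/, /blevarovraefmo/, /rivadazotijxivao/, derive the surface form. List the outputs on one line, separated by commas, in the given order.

/refofotaxiseroze/: /e/ is a mid vowel in word-final position, so it raises to [i]. → [refofotaxiserozi].
/fexezrohno/: /o/ is a mid vowel in word-final position, so it raises to [u]. → [fexezrohnu].
/blevarovraefmo/: /o/ is a mid vowel in word-final position, so it raises to [u]. → [blevarovraefmu].
/rivadazotijxivao/: /o/ is a mid vowel in word-final position, so it raises to [u]. → [rivadazotijxivau].

refofotaxiserozi, fexezrohnu, blevarovraefmu, rivadazotijxivau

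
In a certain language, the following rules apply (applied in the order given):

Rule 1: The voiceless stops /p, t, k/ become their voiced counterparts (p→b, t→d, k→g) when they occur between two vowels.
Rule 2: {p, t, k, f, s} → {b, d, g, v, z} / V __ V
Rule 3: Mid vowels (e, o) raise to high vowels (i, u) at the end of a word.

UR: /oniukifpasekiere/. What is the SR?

oniugifpazegieri

Rule 1 (intervocalic voicing): /k/ is a voiceless stop between vowels /u/ and /i/, so it voices to [g]. /k/ is a voiceless stop between vowels /e/ and /i/, so it voices to [g]. /oniukifpasekiere/ → oniugifpasegiere.
Rule 2 (intervocalic voicing): /s/ is a voiceless obstruent between vowels /a/ and /e/, so it voices to [z]. /oniugifpasegiere/ → oniugifpazegiere.
Rule 3 (final vowel raising): /e/ is a mid vowel in word-final position, so it raises to [i]. /oniugifpazegiere/ → oniugifpazegieri.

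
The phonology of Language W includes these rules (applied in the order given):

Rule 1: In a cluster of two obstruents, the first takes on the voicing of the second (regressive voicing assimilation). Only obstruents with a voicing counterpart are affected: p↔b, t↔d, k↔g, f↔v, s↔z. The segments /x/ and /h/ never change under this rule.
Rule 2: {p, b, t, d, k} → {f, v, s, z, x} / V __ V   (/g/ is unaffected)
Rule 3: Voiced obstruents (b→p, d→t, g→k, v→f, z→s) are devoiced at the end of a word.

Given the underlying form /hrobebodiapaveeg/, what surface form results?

Rule 1 (regressive voicing assimilation): no segment meets the environment; /hrobebodiapaveeg/ is unchanged.
Rule 2 (intervocalic spirantization): /b/ is a stop between vowels /o/ and /e/, so it spirantizes to the fricative [v]. /b/ is a stop between vowels /e/ and /o/, so it spirantizes to the fricative [v]. /d/ is a stop between vowels /o/ and /i/, so it spirantizes to the fricative [z]. /p/ is a stop between vowels /a/ and /a/, so it spirantizes to the fricative [f]. /hrobebodiapaveeg/ → hrovevoziafaveeg.
Rule 3 (final devoicing): /g/ is a voiced obstruent in word-final position, so it devoices to [k]. /hrovevoziafaveeg/ → hrovevoziafaveek.

hrovevoziafaveek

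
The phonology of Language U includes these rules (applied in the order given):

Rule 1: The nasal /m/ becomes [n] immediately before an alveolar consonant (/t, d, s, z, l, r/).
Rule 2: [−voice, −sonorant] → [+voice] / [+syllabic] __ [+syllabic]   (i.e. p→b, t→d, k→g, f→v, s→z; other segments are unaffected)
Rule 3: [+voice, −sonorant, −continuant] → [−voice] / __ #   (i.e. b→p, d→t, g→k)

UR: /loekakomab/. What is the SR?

loegagomap

Rule 1 (nasal place assimilation): no segment meets the environment; /loekakomab/ is unchanged.
Rule 2 (intervocalic voicing): /k/ is a voiceless obstruent between vowels /e/ and /a/, so it voices to [g]. /k/ is a voiceless obstruent between vowels /a/ and /o/, so it voices to [g]. /loekakomab/ → loegagomab.
Rule 3 (final devoicing): /b/ is a voiced stop in word-final position, so it devoices to [p]. /loegagomab/ → loegagomap.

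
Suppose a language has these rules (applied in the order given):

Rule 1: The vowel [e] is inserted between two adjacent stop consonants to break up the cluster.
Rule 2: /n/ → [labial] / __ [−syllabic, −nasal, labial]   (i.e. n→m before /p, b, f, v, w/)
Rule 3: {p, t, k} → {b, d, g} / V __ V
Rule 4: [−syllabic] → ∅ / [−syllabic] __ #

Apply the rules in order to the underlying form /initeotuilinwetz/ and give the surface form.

Rule 1 (stop-cluster e-epenthesis): no segment meets the environment; /initeotuilinwetz/ is unchanged.
Rule 2 (nasal place assimilation): /n/ precedes the labial consonant /w/, so it assimilates in place to [m]. /initeotuilinwetz/ → initeotuilimwetz.
Rule 3 (intervocalic voicing): /t/ is a voiceless stop between vowels /i/ and /e/, so it voices to [d]. /t/ is a voiceless stop between vowels /o/ and /u/, so it voices to [d]. /initeotuilimwetz/ → inideoduilimwetz.
Rule 4 (final cluster simplification): /z/ is the second consonant of a word-final cluster /tz/, so it deletes. /inideoduilimwetz/ → inideoduilimwet.

inideoduilimwet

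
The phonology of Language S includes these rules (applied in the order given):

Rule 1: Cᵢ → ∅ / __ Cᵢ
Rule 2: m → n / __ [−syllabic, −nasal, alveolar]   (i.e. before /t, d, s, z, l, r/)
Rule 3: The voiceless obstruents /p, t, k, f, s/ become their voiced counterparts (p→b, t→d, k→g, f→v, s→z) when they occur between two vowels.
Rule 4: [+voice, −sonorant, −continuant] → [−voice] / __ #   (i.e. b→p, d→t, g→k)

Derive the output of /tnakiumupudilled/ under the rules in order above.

Rule 1 (degemination): /ll/ is a geminate; the first /l/ deletes. /tnakiumupudilled/ → tnakiumupudiled.
Rule 2 (nasal place assimilation): no segment meets the environment; /tnakiumupudiled/ is unchanged.
Rule 3 (intervocalic voicing): /k/ is a voiceless obstruent between vowels /a/ and /i/, so it voices to [g]. /p/ is a voiceless obstruent between vowels /u/ and /u/, so it voices to [b]. /tnakiumupudiled/ → tnagiumubudiled.
Rule 4 (final devoicing): /d/ is a voiced stop in word-final position, so it devoices to [t]. /tnagiumubudiled/ → tnagiumubudilet.

tnagiumubudilet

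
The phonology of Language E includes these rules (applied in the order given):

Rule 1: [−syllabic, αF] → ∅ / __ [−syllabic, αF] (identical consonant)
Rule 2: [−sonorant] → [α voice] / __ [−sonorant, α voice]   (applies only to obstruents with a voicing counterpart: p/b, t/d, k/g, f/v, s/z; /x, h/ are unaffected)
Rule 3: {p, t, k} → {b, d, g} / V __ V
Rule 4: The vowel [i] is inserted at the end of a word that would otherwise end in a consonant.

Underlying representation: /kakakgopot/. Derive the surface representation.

kagaggoboti

Rule 1 (degemination): no segment meets the environment; /kakakgopot/ is unchanged.
Rule 2 (regressive voicing assimilation): /k/ precedes the voiced obstruent /g/, so it voices to [g] by assimilation. /kakakgopot/ → kakaggopot.
Rule 3 (intervocalic voicing): /k/ is a voiceless stop between vowels /a/ and /a/, so it voices to [g]. /p/ is a voiceless stop between vowels /o/ and /o/, so it voices to [b]. /kakaggopot/ → kagaggobot.
Rule 4 (final i-epenthesis): the form ends in the consonant /t/, so [i] is inserted word-finally. /kagaggobot/ → kagaggoboti.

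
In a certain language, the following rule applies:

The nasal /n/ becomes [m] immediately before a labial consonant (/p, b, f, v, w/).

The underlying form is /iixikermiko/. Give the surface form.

iixikermiko

No segment of /iixikermiko/ meets the structural description of the rule, so the form surfaces unchanged.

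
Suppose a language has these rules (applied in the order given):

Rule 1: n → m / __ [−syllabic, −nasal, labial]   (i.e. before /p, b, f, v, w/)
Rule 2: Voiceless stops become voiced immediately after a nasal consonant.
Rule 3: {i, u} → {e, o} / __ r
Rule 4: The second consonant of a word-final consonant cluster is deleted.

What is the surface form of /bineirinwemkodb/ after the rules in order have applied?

bineerimwemgod

Rule 1 (nasal place assimilation): /n/ precedes the labial consonant /w/, so it assimilates in place to [m]. /bineirinwemkodb/ → bineirimwemkodb.
Rule 2 (post-nasal voicing): /k/ is a voiceless stop immediately after the nasal /m/, so it voices to [g]. /bineirimwemkodb/ → bineirimwemgodb.
Rule 3 (pre-rhotic lowering): /i/ is a high vowel immediately before /r/, so it lowers to [e]. /bineirimwemgodb/ → bineerimwemgodb.
Rule 4 (final cluster simplification): /b/ is the second consonant of a word-final cluster /db/, so it deletes. /bineerimwemgodb/ → bineerimwemgod.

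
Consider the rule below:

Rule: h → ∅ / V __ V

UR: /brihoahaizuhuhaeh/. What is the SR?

brioaaizuuaeh

/h/ occurs between vowels /i/ and /o/, so it deletes.
/h/ occurs between vowels /a/ and /a/, so it deletes.
/h/ occurs between vowels /u/ and /u/, so it deletes.
/h/ occurs between vowels /u/ and /a/, so it deletes.
Surface form: [brioaaizuuaeh].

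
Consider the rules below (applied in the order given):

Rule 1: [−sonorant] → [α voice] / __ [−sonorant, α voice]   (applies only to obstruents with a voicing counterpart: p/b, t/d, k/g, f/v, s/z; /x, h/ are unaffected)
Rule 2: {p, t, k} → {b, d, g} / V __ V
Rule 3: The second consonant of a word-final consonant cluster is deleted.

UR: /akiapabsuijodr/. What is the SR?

agiabapsuijod

Rule 1 (regressive voicing assimilation): /b/ precedes the voiceless obstruent /s/, so it devoices to [p] by assimilation. /akiapabsuijodr/ → akiapapsuijodr.
Rule 2 (intervocalic voicing): /k/ is a voiceless stop between vowels /a/ and /i/, so it voices to [g]. /p/ is a voiceless stop between vowels /a/ and /a/, so it voices to [b]. /akiapapsuijodr/ → agiabapsuijodr.
Rule 3 (final cluster simplification): /r/ is the second consonant of a word-final cluster /dr/, so it deletes. /agiabapsuijodr/ → agiabapsuijod.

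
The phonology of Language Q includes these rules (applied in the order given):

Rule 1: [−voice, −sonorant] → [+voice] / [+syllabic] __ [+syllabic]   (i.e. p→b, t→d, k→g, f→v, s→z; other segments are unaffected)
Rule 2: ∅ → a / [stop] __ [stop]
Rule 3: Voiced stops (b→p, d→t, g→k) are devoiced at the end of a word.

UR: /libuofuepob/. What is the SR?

Rule 1 (intervocalic voicing): /f/ is a voiceless obstruent between vowels /o/ and /u/, so it voices to [v]. /p/ is a voiceless obstruent between vowels /e/ and /o/, so it voices to [b]. /libuofuepob/ → libuovuebob.
Rule 2 (stop-cluster a-epenthesis): no segment meets the environment; /libuovuebob/ is unchanged.
Rule 3 (final devoicing): /b/ is a voiced stop in word-final position, so it devoices to [p]. /libuovuebob/ → libuovuebop.

libuovuebop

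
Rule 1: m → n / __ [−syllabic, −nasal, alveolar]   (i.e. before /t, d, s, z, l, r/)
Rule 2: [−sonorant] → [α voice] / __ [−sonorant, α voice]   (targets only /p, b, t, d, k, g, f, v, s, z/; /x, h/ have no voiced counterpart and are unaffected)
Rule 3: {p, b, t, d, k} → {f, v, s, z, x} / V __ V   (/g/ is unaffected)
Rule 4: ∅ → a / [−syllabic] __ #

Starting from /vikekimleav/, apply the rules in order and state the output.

vixexinleava

Rule 1 (nasal place assimilation): /m/ precedes the alveolar consonant /l/, so it assimilates in place to [n]. /vikekimleav/ → vikekinleav.
Rule 2 (regressive voicing assimilation): no segment meets the environment; /vikekinleav/ is unchanged.
Rule 3 (intervocalic spirantization): /k/ is a stop between vowels /i/ and /e/, so it spirantizes to the fricative [x]. /k/ is a stop between vowels /e/ and /i/, so it spirantizes to the fricative [x]. /vikekinleav/ → vixexinleav.
Rule 4 (final a-epenthesis): the form ends in the consonant /v/, so [a] is inserted word-finally. /vixexinleav/ → vixexinleava.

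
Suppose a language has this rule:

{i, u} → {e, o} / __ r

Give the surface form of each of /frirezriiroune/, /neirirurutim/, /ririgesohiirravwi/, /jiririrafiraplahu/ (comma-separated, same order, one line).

/frirezriiroune/: /i/ is a high vowel immediately before /r/, so it lowers to [e]. /i/ is a high vowel immediately before /r/, so it lowers to [e]. → [frerezrieroune].
/neirirurutim/: /i/ is a high vowel immediately before /r/, so it lowers to [e]. /i/ is a high vowel immediately before /r/, so it lowers to [e]. /u/ is a high vowel immediately before /r/, so it lowers to [o]. → [neererorutim].
/ririgesohiirravwi/: /i/ is a high vowel immediately before /r/, so it lowers to [e]. /i/ is a high vowel immediately before /r/, so it lowers to [e]. → [rerigesohierravwi].
/jiririrafiraplahu/: /i/ is a high vowel immediately before /r/, so it lowers to [e]. /i/ is a high vowel immediately before /r/, so it lowers to [e]. /i/ is a high vowel immediately before /r/, so it lowers to [e]. /i/ is a high vowel immediately before /r/, so it lowers to [e]. → [jerereraferaplahu].

frerezrieroune, neererorutim, rerigesohierravwi, jerereraferaplahu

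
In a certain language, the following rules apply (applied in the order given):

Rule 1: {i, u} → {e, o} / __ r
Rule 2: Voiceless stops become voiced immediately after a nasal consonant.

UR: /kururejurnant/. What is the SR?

kororejornand

Rule 1 (pre-rhotic lowering): /u/ is a high vowel immediately before /r/, so it lowers to [o]. /u/ is a high vowel immediately before /r/, so it lowers to [o]. /u/ is a high vowel immediately before /r/, so it lowers to [o]. /kururejurnant/ → kororejornant.
Rule 2 (post-nasal voicing): /t/ is a voiceless stop immediately after the nasal /n/, so it voices to [d]. /kororejornant/ → kororejornand.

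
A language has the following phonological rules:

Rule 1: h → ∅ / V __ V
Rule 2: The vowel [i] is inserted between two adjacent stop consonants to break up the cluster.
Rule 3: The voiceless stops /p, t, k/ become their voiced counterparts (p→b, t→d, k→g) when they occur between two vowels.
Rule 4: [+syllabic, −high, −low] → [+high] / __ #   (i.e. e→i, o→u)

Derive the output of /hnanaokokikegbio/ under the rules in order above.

Rule 1 (intervocalic h-deletion): no segment meets the environment; /hnanaokokikegbio/ is unchanged.
Rule 2 (stop-cluster i-epenthesis): /g/ and /b/ form a stop–stop cluster, so [i] is inserted between them. /hnanaokokikegbio/ → hnanaokokikegibio.
Rule 3 (intervocalic voicing): /k/ is a voiceless stop between vowels /o/ and /o/, so it voices to [g]. /k/ is a voiceless stop between vowels /o/ and /i/, so it voices to [g]. /k/ is a voiceless stop between vowels /i/ and /e/, so it voices to [g]. /hnanaokokikegibio/ → hnanaogogigegibio.
Rule 4 (final vowel raising): /o/ is a mid vowel in word-final position, so it raises to [u]. /hnanaogogigegibio/ → hnanaogogigegibiu.

hnanaogogigegibiu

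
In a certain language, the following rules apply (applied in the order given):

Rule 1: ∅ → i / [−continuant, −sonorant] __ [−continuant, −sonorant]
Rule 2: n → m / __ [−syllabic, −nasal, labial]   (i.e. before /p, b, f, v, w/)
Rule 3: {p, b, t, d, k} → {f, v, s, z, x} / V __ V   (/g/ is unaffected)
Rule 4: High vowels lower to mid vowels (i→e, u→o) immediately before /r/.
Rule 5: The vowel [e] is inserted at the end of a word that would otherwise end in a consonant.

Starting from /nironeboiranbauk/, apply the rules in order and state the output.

neronevoerambauke

Rule 1 (stop-cluster i-epenthesis): no segment meets the environment; /nironeboiranbauk/ is unchanged.
Rule 2 (nasal place assimilation): /n/ precedes the labial consonant /b/, so it assimilates in place to [m]. /nironeboiranbauk/ → nironeboirambauk.
Rule 3 (intervocalic spirantization): /b/ is a stop between vowels /e/ and /o/, so it spirantizes to the fricative [v]. /nironeboirambauk/ → nironevoirambauk.
Rule 4 (pre-rhotic lowering): /i/ is a high vowel immediately before /r/, so it lowers to [e]. /i/ is a high vowel immediately before /r/, so it lowers to [e]. /nironevoirambauk/ → neronevoerambauk.
Rule 5 (final e-epenthesis): the form ends in the consonant /k/, so [e] is inserted word-finally. /neronevoerambauk/ → neronevoerambauke.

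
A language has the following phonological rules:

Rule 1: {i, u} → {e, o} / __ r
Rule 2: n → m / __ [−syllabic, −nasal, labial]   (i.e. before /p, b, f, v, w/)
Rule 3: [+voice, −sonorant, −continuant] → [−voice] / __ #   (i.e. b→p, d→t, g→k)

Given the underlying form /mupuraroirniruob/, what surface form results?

muporaroerneruop

Rule 1 (pre-rhotic lowering): /u/ is a high vowel immediately before /r/, so it lowers to [o]. /i/ is a high vowel immediately before /r/, so it lowers to [e]. /i/ is a high vowel immediately before /r/, so it lowers to [e]. /mupuraroirniruob/ → muporaroerneruob.
Rule 2 (nasal place assimilation): no segment meets the environment; /muporaroerneruob/ is unchanged.
Rule 3 (final devoicing): /b/ is a voiced stop in word-final position, so it devoices to [p]. /muporaroerneruob/ → muporaroerneruop.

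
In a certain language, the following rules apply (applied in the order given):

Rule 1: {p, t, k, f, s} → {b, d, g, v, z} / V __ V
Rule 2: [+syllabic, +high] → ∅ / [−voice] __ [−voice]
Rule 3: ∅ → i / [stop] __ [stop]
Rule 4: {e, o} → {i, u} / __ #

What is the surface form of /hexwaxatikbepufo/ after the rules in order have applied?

Rule 1 (intervocalic voicing): /t/ is a voiceless obstruent between vowels /a/ and /i/, so it voices to [d]. /p/ is a voiceless obstruent between vowels /e/ and /u/, so it voices to [b]. /f/ is a voiceless obstruent between vowels /u/ and /o/, so it voices to [v]. /hexwaxatikbepufo/ → hexwaxadikbebuvo.
Rule 2 (high vowel syncope): no segment meets the environment; /hexwaxadikbebuvo/ is unchanged.
Rule 3 (stop-cluster i-epenthesis): /k/ and /b/ form a stop–stop cluster, so [i] is inserted between them. /hexwaxadikbebuvo/ → hexwaxadikibebuvo.
Rule 4 (final vowel raising): /o/ is a mid vowel in word-final position, so it raises to [u]. /hexwaxadikibebuvo/ → hexwaxadikibebuvu.

hexwaxadikibebuvu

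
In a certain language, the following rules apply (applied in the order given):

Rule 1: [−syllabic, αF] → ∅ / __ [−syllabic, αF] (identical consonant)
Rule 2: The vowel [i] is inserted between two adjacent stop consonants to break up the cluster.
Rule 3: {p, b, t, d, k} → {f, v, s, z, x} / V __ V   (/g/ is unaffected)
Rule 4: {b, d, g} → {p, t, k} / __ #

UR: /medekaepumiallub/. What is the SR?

mezexaefumialup

Rule 1 (degemination): /ll/ is a geminate; the first /l/ deletes. /medekaepumiallub/ → medekaepumialub.
Rule 2 (stop-cluster i-epenthesis): no segment meets the environment; /medekaepumialub/ is unchanged.
Rule 3 (intervocalic spirantization): /d/ is a stop between vowels /e/ and /e/, so it spirantizes to the fricative [z]. /k/ is a stop between vowels /e/ and /a/, so it spirantizes to the fricative [x]. /p/ is a stop between vowels /e/ and /u/, so it spirantizes to the fricative [f]. /medekaepumialub/ → mezexaefumialub.
Rule 4 (final devoicing): /b/ is a voiced stop in word-final position, so it devoices to [p]. /mezexaefumialub/ → mezexaefumialup.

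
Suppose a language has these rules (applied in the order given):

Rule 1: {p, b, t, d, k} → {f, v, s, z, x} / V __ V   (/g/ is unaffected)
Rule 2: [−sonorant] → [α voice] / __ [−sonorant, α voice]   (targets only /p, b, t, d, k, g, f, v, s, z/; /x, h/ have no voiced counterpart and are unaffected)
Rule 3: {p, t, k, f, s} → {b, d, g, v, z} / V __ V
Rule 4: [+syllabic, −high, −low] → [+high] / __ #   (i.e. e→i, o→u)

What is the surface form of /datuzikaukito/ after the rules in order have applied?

Rule 1 (intervocalic spirantization): /t/ is a stop between vowels /a/ and /u/, so it spirantizes to the fricative [s]. /k/ is a stop between vowels /i/ and /a/, so it spirantizes to the fricative [x]. /k/ is a stop between vowels /u/ and /i/, so it spirantizes to the fricative [x]. /t/ is a stop between vowels /i/ and /o/, so it spirantizes to the fricative [s]. /datuzikaukito/ → dasuzixauxiso.
Rule 2 (regressive voicing assimilation): no segment meets the environment; /dasuzixauxiso/ is unchanged.
Rule 3 (intervocalic voicing): /s/ is a voiceless obstruent between vowels /a/ and /u/, so it voices to [z]. /s/ is a voiceless obstruent between vowels /i/ and /o/, so it voices to [z]. /dasuzixauxiso/ → dazuzixauxizo.
Rule 4 (final vowel raising): /o/ is a mid vowel in word-final position, so it raises to [u]. /dazuzixauxizo/ → dazuzixauxizu.

dazuzixauxizu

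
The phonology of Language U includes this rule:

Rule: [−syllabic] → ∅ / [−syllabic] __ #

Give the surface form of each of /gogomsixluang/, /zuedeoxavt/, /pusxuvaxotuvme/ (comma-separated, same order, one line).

/gogomsixluang/: /g/ is the second consonant of a word-final cluster /ng/, so it deletes. → [gogomsixluan].
/zuedeoxavt/: /t/ is the second consonant of a word-final cluster /vt/, so it deletes. → [zuedeoxav].
/pusxuvaxotuvme/: the rule's environment is not met; surfaces unchanged as [pusxuvaxotuvme].

gogomsixluan, zuedeoxav, pusxuvaxotuvme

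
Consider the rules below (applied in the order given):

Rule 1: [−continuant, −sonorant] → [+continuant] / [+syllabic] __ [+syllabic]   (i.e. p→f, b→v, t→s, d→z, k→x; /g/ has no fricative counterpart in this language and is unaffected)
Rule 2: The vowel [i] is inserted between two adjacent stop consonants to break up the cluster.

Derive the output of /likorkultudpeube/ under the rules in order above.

Rule 1 (intervocalic spirantization): /k/ is a stop between vowels /i/ and /o/, so it spirantizes to the fricative [x]. /b/ is a stop between vowels /u/ and /e/, so it spirantizes to the fricative [v]. /likorkultudpeube/ → lixorkultudpeuve.
Rule 2 (stop-cluster i-epenthesis): /d/ and /p/ form a stop–stop cluster, so [i] is inserted between them. /lixorkultudpeuve/ → lixorkultudipeuve.

lixorkultudipeuve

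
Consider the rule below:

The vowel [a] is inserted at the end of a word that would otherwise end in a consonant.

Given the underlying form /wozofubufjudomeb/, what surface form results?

the form ends in the consonant /b/, so [a] is inserted word-finally.
Surface form: [wozofubufjudomeba].

wozofubufjudomeba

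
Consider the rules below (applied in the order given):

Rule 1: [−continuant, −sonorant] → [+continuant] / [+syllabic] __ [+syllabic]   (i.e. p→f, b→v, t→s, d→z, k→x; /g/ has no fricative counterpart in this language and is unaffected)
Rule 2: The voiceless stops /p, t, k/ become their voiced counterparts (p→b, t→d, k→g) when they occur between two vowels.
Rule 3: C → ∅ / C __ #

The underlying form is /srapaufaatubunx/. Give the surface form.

Rule 1 (intervocalic spirantization): /p/ is a stop between vowels /a/ and /a/, so it spirantizes to the fricative [f]. /t/ is a stop between vowels /a/ and /u/, so it spirantizes to the fricative [s]. /b/ is a stop between vowels /u/ and /u/, so it spirantizes to the fricative [v]. /srapaufaatubunx/ → srafaufaasuvunx.
Rule 2 (intervocalic voicing): no segment meets the environment; /srafaufaasuvunx/ is unchanged.
Rule 3 (final cluster simplification): /x/ is the second consonant of a word-final cluster /nx/, so it deletes. /srafaufaasuvunx/ → srafaufaasuvun.

srafaufaasuvun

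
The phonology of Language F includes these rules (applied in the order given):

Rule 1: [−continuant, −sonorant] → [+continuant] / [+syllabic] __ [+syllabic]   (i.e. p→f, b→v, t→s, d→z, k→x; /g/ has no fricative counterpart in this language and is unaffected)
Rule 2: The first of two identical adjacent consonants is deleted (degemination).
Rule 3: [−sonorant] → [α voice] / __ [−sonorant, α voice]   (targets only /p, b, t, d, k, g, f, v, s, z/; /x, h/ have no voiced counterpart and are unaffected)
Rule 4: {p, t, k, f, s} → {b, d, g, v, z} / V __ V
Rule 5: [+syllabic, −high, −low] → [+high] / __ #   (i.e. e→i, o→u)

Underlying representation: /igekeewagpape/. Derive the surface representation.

Rule 1 (intervocalic spirantization): /k/ is a stop between vowels /e/ and /e/, so it spirantizes to the fricative [x]. /p/ is a stop between vowels /a/ and /e/, so it spirantizes to the fricative [f]. /igekeewagpape/ → igexeewagpafe.
Rule 2 (degemination): no segment meets the environment; /igexeewagpafe/ is unchanged.
Rule 3 (regressive voicing assimilation): /g/ precedes the voiceless obstruent /p/, so it devoices to [k] by assimilation. /igexeewagpafe/ → igexeewakpafe.
Rule 4 (intervocalic voicing): /f/ is a voiceless obstruent between vowels /a/ and /e/, so it voices to [v]. /igexeewakpafe/ → igexeewakpave.
Rule 5 (final vowel raising): /e/ is a mid vowel in word-final position, so it raises to [i]. /igexeewakpave/ → igexeewakpavi.

igexeewakpavi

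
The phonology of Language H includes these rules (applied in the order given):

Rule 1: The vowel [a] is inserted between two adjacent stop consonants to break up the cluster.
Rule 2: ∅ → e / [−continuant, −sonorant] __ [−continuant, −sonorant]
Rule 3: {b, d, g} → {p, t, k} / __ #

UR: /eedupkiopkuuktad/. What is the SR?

eedupakiopakuukatat

Rule 1 (stop-cluster a-epenthesis): /p/ and /k/ form a stop–stop cluster, so [a] is inserted between them. /p/ and /k/ form a stop–stop cluster, so [a] is inserted between them. /k/ and /t/ form a stop–stop cluster, so [a] is inserted between them. /eedupkiopkuuktad/ → eedupakiopakuukatad.
Rule 2 (stop-cluster e-epenthesis): no segment meets the environment; /eedupakiopakuukatad/ is unchanged.
Rule 3 (final devoicing): /d/ is a voiced stop in word-final position, so it devoices to [t]. /eedupakiopakuukatad/ → eedupakiopakuukatat.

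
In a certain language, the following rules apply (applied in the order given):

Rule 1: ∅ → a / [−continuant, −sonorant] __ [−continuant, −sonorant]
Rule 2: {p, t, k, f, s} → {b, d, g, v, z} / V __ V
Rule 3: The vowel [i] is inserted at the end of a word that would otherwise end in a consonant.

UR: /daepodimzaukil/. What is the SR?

Rule 1 (stop-cluster a-epenthesis): no segment meets the environment; /daepodimzaukil/ is unchanged.
Rule 2 (intervocalic voicing): /p/ is a voiceless obstruent between vowels /e/ and /o/, so it voices to [b]. /k/ is a voiceless obstruent between vowels /u/ and /i/, so it voices to [g]. /daepodimzaukil/ → daebodimzaugil.
Rule 3 (final i-epenthesis): the form ends in the consonant /l/, so [i] is inserted word-finally. /daebodimzaugil/ → daebodimzaugili.

daebodimzaugili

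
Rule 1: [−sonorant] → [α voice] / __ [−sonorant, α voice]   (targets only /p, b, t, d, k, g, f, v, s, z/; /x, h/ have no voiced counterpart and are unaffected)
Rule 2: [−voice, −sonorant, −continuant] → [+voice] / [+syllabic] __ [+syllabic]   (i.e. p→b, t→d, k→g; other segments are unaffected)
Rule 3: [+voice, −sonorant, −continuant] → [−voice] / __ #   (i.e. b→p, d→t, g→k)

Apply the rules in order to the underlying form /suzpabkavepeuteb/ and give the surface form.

Rule 1 (regressive voicing assimilation): /z/ precedes the voiceless obstruent /p/, so it devoices to [s] by assimilation. /b/ precedes the voiceless obstruent /k/, so it devoices to [p] by assimilation. /suzpabkavepeuteb/ → suspapkavepeuteb.
Rule 2 (intervocalic voicing): /p/ is a voiceless stop between vowels /e/ and /e/, so it voices to [b]. /t/ is a voiceless stop between vowels /u/ and /e/, so it voices to [d]. /suspapkavepeuteb/ → suspapkavebeudeb.
Rule 3 (final devoicing): /b/ is a voiced stop in word-final position, so it devoices to [p]. /suspapkavebeudeb/ → suspapkavebeudep.

suspapkavebeudep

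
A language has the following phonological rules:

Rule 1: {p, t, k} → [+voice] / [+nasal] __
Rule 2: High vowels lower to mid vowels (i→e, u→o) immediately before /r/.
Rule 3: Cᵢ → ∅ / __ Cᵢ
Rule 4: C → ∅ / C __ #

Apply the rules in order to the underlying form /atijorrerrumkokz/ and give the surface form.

Rule 1 (post-nasal voicing): /k/ is a voiceless stop immediately after the nasal /m/, so it voices to [g]. /atijorrerrumkokz/ → atijorrerrumgokz.
Rule 2 (pre-rhotic lowering): no segment meets the environment; /atijorrerrumgokz/ is unchanged.
Rule 3 (degemination): /rr/ is a geminate; the first /r/ deletes. /rr/ is a geminate; the first /r/ deletes. /atijorrerrumgokz/ → atijorerumgokz.
Rule 4 (final cluster simplification): /z/ is the second consonant of a word-final cluster /kz/, so it deletes. /atijorerumgokz/ → atijorerumgok.

atijorerumgok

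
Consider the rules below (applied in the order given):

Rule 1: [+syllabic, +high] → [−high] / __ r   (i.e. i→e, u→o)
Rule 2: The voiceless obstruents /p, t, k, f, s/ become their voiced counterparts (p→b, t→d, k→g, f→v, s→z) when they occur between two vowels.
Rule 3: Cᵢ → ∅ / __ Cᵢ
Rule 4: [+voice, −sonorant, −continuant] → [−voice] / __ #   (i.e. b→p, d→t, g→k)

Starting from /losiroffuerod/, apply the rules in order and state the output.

Rule 1 (pre-rhotic lowering): /i/ is a high vowel immediately before /r/, so it lowers to [e]. /losiroffuerod/ → loseroffuerod.
Rule 2 (intervocalic voicing): /s/ is a voiceless obstruent between vowels /o/ and /e/, so it voices to [z]. /loseroffuerod/ → lozeroffuerod.
Rule 3 (degemination): /ff/ is a geminate; the first /f/ deletes. /lozeroffuerod/ → lozerofuerod.
Rule 4 (final devoicing): /d/ is a voiced stop in word-final position, so it devoices to [t]. /lozerofuerod/ → lozerofuerot.

lozerofuerot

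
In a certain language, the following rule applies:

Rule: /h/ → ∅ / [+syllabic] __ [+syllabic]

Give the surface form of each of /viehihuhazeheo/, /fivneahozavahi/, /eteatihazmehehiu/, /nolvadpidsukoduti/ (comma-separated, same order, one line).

/viehihuhazeheo/: /h/ occurs between vowels /e/ and /i/, so it deletes. /h/ occurs between vowels /i/ and /u/, so it deletes. /h/ occurs between vowels /u/ and /a/, so it deletes. /h/ occurs between vowels /e/ and /e/, so it deletes. → [vieiuazeeo].
/fivneahozavahi/: /h/ occurs between vowels /a/ and /o/, so it deletes. /h/ occurs between vowels /a/ and /i/, so it deletes. → [fivneaozavai].
/eteatihazmehehiu/: /h/ occurs between vowels /i/ and /a/, so it deletes. /h/ occurs between vowels /e/ and /e/, so it deletes. /h/ occurs between vowels /e/ and /i/, so it deletes. → [eteatiazmeeiu].
/nolvadpidsukoduti/: the rule's environment is not met; surfaces unchanged as [nolvadpidsukoduti].

vieiuazeeo, fivneaozavai, eteatiazmeeiu, nolvadpidsukoduti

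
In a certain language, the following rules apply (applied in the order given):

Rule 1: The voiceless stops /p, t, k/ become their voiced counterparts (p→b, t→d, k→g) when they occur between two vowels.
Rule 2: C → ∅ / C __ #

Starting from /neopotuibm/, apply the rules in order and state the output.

neoboduib

Rule 1 (intervocalic voicing): /p/ is a voiceless stop between vowels /o/ and /o/, so it voices to [b]. /t/ is a voiceless stop between vowels /o/ and /u/, so it voices to [d]. /neopotuibm/ → neoboduibm.
Rule 2 (final cluster simplification): /m/ is the second consonant of a word-final cluster /bm/, so it deletes. /neoboduibm/ → neoboduib.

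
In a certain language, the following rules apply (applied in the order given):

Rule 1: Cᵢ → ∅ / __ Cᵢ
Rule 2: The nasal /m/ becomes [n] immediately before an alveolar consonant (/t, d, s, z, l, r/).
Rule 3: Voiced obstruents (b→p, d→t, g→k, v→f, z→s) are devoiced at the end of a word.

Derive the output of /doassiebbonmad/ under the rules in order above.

Rule 1 (degemination): /ss/ is a geminate; the first /s/ deletes. /bb/ is a geminate; the first /b/ deletes. /doassiebbonmad/ → doasiebonmad.
Rule 2 (nasal place assimilation): no segment meets the environment; /doasiebonmad/ is unchanged.
Rule 3 (final devoicing): /d/ is a voiced obstruent in word-final position, so it devoices to [t]. /doasiebonmad/ → doasiebonmat.

doasiebonmat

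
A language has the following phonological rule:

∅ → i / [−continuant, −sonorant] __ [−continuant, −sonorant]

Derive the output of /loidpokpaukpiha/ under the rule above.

/d/ and /p/ form a stop–stop cluster, so [i] is inserted between them.
/k/ and /p/ form a stop–stop cluster, so [i] is inserted between them.
/k/ and /p/ form a stop–stop cluster, so [i] is inserted between them.
Surface form: [loidipokipaukipiha].

loidipokipaukipiha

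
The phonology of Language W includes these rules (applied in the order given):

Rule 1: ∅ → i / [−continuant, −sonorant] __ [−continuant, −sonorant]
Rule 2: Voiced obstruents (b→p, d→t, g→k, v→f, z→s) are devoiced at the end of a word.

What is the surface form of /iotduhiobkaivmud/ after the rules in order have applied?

Rule 1 (stop-cluster i-epenthesis): /t/ and /d/ form a stop–stop cluster, so [i] is inserted between them. /b/ and /k/ form a stop–stop cluster, so [i] is inserted between them. /iotduhiobkaivmud/ → iotiduhiobikaivmud.
Rule 2 (final devoicing): /d/ is a voiced obstruent in word-final position, so it devoices to [t]. /iotiduhiobikaivmud/ → iotiduhiobikaivmut.

iotiduhiobikaivmut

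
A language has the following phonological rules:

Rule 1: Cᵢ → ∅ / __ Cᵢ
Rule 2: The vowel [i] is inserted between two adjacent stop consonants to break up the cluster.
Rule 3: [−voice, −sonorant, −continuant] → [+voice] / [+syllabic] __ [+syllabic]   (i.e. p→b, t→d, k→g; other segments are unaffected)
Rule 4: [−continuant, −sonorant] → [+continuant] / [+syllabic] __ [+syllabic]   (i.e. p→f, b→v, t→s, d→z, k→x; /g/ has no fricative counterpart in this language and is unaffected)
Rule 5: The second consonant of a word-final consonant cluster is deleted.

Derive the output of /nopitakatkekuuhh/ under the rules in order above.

Rule 1 (degemination): /hh/ is a geminate; the first /h/ deletes. /nopitakatkekuuhh/ → nopitakatkekuuh.
Rule 2 (stop-cluster i-epenthesis): /t/ and /k/ form a stop–stop cluster, so [i] is inserted between them. /nopitakatkekuuh/ → nopitakatikekuuh.
Rule 3 (intervocalic voicing): /p/ is a voiceless stop between vowels /o/ and /i/, so it voices to [b]. /t/ is a voiceless stop between vowels /i/ and /a/, so it voices to [d]. /k/ is a voiceless stop between vowels /a/ and /a/, so it voices to [g]. /t/ is a voiceless stop between vowels /a/ and /i/, so it voices to [d]. /k/ is a voiceless stop between vowels /i/ and /e/, so it voices to [g]. /k/ is a voiceless stop between vowels /e/ and /u/, so it voices to [g]. /nopitakatikekuuh/ → nobidagadigeguuh.
Rule 4 (intervocalic spirantization): /b/ is a stop between vowels /o/ and /i/, so it spirantizes to the fricative [v]. /d/ is a stop between vowels /i/ and /a/, so it spirantizes to the fricative [z]. /d/ is a stop between vowels /a/ and /i/, so it spirantizes to the fricative [z]. /nobidagadigeguuh/ → novizagazigeguuh.
Rule 5 (final cluster simplification): no segment meets the environment; /novizagazigeguuh/ is unchanged.

novizagazigeguuh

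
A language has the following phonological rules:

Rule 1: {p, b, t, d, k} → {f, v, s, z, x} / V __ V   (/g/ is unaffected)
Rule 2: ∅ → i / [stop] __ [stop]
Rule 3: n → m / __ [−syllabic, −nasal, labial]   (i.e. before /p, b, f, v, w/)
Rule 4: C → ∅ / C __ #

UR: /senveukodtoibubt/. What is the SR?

Rule 1 (intervocalic spirantization): /k/ is a stop between vowels /u/ and /o/, so it spirantizes to the fricative [x]. /b/ is a stop between vowels /i/ and /u/, so it spirantizes to the fricative [v]. /senveukodtoibubt/ → senveuxodtoivubt.
Rule 2 (stop-cluster i-epenthesis): /d/ and /t/ form a stop–stop cluster, so [i] is inserted between them. /b/ and /t/ form a stop–stop cluster, so [i] is inserted between them. /senveuxodtoivubt/ → senveuxoditoivubit.
Rule 3 (nasal place assimilation): /n/ precedes the labial consonant /v/, so it assimilates in place to [m]. /senveuxoditoivubit/ → semveuxoditoivubit.
Rule 4 (final cluster simplification): no segment meets the environment; /semveuxoditoivubit/ is unchanged.

semveuxoditoivubit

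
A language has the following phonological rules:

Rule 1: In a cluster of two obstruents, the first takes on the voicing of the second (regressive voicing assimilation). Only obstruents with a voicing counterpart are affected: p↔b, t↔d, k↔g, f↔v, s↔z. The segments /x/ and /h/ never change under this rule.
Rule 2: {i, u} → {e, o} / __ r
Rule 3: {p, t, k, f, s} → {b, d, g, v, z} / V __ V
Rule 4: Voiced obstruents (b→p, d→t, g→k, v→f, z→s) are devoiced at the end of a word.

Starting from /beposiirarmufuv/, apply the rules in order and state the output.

bebozierarmuvuf

Rule 1 (regressive voicing assimilation): no segment meets the environment; /beposiirarmufuv/ is unchanged.
Rule 2 (pre-rhotic lowering): /i/ is a high vowel immediately before /r/, so it lowers to [e]. /beposiirarmufuv/ → beposierarmufuv.
Rule 3 (intervocalic voicing): /p/ is a voiceless obstruent between vowels /e/ and /o/, so it voices to [b]. /s/ is a voiceless obstruent between vowels /o/ and /i/, so it voices to [z]. /f/ is a voiceless obstruent between vowels /u/ and /u/, so it voices to [v]. /beposierarmufuv/ → bebozierarmuvuv.
Rule 4 (final devoicing): /v/ is a voiced obstruent in word-final position, so it devoices to [f]. /bebozierarmuvuv/ → bebozierarmuvuf.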